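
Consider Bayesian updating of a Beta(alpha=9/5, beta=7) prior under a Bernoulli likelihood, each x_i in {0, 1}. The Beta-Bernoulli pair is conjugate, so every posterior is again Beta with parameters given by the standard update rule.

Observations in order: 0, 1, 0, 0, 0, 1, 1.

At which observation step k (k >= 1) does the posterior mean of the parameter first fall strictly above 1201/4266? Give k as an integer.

obs 1: x=0 → posterior Beta(9/5, 8)
obs 2: x=1 → posterior Beta(14/5, 8)
obs 3: x=0 → posterior Beta(14/5, 9)
obs 4: x=0 → posterior Beta(14/5, 10)
obs 5: x=0 → posterior Beta(14/5, 11)
obs 6: x=1 → posterior Beta(19/5, 11)
obs 7: x=1 → posterior Beta(24/5, 11)

k = 7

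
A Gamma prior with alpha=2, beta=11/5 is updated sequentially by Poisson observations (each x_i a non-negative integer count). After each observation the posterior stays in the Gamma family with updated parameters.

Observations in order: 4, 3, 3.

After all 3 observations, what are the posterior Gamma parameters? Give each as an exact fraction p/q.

alpha=12, beta=26/5

obs 1: x=4 → posterior Gamma(6, 16/5)
obs 2: x=3 → posterior Gamma(9, 21/5)
obs 3: x=3 → posterior Gamma(12, 26/5)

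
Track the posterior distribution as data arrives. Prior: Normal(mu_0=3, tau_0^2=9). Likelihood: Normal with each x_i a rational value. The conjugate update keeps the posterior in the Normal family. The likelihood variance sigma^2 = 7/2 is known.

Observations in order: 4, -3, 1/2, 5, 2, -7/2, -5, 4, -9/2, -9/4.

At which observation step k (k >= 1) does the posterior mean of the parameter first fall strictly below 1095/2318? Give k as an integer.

k = 7

obs 1: x=4 → posterior Normal(93/25, 63/25)
obs 2: x=-3 → posterior Normal(39/43, 63/43)
obs 3: x=1/2 → posterior Normal(48/61, 63/61)
obs 4: x=5 → posterior Normal(138/79, 63/79)
obs 5: x=2 → posterior Normal(174/97, 63/97)
obs 6: x=-7/2 → posterior Normal(111/115, 63/115)
obs 7: x=-5 → posterior Normal(3/19, 9/19)
obs 8: x=4 → posterior Normal(93/151, 63/151)
obs 9: x=-9/2 → posterior Normal(12/169, 63/169)
obs 10: x=-9/4 → posterior Normal(-57/374, 63/187)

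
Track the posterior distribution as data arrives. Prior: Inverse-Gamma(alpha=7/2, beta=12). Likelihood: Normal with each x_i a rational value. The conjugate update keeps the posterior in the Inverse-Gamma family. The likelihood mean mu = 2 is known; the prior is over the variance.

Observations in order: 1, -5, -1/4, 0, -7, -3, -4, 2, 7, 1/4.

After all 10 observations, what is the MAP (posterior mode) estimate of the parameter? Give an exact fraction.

obs 1: x=1 → posterior Inverse-Gamma(4, 25/2)
obs 2: x=-5 → posterior Inverse-Gamma(9/2, 37)
obs 3: x=-1/4 → posterior Inverse-Gamma(5, 1265/32)
obs 4: x=0 → posterior Inverse-Gamma(11/2, 1329/32)
obs 5: x=-7 → posterior Inverse-Gamma(6, 2625/32)
obs 6: x=-3 → posterior Inverse-Gamma(13/2, 3025/32)
obs 7: x=-4 → posterior Inverse-Gamma(7, 3601/32)
obs 8: x=2 → posterior Inverse-Gamma(15/2, 3601/32)
obs 9: x=7 → posterior Inverse-Gamma(8, 4001/32)
obs 10: x=1/4 → posterior Inverse-Gamma(17/2, 2025/16)

2025/152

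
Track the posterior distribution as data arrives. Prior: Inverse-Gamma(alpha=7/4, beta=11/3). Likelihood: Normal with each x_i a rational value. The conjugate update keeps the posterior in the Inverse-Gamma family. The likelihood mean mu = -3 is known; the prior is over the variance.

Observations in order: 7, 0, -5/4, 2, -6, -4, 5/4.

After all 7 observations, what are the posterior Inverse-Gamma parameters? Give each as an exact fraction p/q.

alpha=21/4, beta=4139/48

obs 1: x=7 → posterior Inverse-Gamma(9/4, 161/3)
obs 2: x=0 → posterior Inverse-Gamma(11/4, 349/6)
obs 3: x=-5/4 → posterior Inverse-Gamma(13/4, 5731/96)
obs 4: x=2 → posterior Inverse-Gamma(15/4, 6931/96)
obs 5: x=-6 → posterior Inverse-Gamma(17/4, 7363/96)
obs 6: x=-4 → posterior Inverse-Gamma(19/4, 7411/96)
obs 7: x=5/4 → posterior Inverse-Gamma(21/4, 4139/48)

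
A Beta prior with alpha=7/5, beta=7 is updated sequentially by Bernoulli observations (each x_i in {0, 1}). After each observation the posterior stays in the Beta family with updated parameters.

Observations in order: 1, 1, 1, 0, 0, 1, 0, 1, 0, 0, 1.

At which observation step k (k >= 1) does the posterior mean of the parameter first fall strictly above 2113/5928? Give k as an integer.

k = 3

obs 1: x=1 → posterior Beta(12/5, 7)
obs 2: x=1 → posterior Beta(17/5, 7)
obs 3: x=1 → posterior Beta(22/5, 7)
obs 4: x=0 → posterior Beta(22/5, 8)
obs 5: x=0 → posterior Beta(22/5, 9)
obs 6: x=1 → posterior Beta(27/5, 9)
obs 7: x=0 → posterior Beta(27/5, 10)
obs 8: x=1 → posterior Beta(32/5, 10)
obs 9: x=0 → posterior Beta(32/5, 11)
obs 10: x=0 → posterior Beta(32/5, 12)
obs 11: x=1 → posterior Beta(37/5, 12)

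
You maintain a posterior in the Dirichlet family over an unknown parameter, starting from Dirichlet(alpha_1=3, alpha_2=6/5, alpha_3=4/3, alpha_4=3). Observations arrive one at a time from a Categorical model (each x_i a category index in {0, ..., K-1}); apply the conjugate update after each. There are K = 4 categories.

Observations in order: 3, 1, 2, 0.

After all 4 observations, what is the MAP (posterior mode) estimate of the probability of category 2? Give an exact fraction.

5/32

obs 1: x=3 → posterior Dirichlet(3, 6/5, 4/3, 4)
obs 2: x=1 → posterior Dirichlet(3, 11/5, 4/3, 4)
obs 3: x=2 → posterior Dirichlet(3, 11/5, 7/3, 4)
obs 4: x=0 → posterior Dirichlet(4, 11/5, 7/3, 4)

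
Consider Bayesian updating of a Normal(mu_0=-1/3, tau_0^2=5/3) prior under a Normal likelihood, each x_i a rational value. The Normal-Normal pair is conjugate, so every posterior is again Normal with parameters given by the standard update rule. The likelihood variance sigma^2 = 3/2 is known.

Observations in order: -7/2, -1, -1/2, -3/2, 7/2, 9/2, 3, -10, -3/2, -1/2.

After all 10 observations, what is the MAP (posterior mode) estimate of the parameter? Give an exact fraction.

obs 1: x=-7/2 → posterior Normal(-2, 15/19)
obs 2: x=-1 → posterior Normal(-48/29, 15/29)
obs 3: x=-1/2 → posterior Normal(-53/39, 5/13)
obs 4: x=-3/2 → posterior Normal(-68/49, 15/49)
obs 5: x=7/2 → posterior Normal(-33/59, 15/59)
obs 6: x=9/2 → posterior Normal(4/23, 5/23)
obs 7: x=3 → posterior Normal(42/79, 15/79)
obs 8: x=-10 → posterior Normal(-58/89, 15/89)
obs 9: x=-3/2 → posterior Normal(-73/99, 5/33)
obs 10: x=-1/2 → posterior Normal(-78/109, 15/109)

-78/109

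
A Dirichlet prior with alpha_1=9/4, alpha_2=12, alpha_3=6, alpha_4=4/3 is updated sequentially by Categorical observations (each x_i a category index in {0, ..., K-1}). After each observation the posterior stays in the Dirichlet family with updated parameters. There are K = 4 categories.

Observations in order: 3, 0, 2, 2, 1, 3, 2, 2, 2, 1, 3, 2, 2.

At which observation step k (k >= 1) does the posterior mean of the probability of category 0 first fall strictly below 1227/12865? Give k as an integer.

k = 13

obs 1: x=3 → posterior Dirichlet(9/4, 12, 6, 7/3)
obs 2: x=0 → posterior Dirichlet(13/4, 12, 6, 7/3)
obs 3: x=2 → posterior Dirichlet(13/4, 12, 7, 7/3)
obs 4: x=2 → posterior Dirichlet(13/4, 12, 8, 7/3)
obs 5: x=1 → posterior Dirichlet(13/4, 13, 8, 7/3)
obs 6: x=3 → posterior Dirichlet(13/4, 13, 8, 10/3)
obs 7: x=2 → posterior Dirichlet(13/4, 13, 9, 10/3)
obs 8: x=2 → posterior Dirichlet(13/4, 13, 10, 10/3)
obs 9: x=2 → posterior Dirichlet(13/4, 13, 11, 10/3)
obs 10: x=1 → posterior Dirichlet(13/4, 14, 11, 10/3)
obs 11: x=3 → posterior Dirichlet(13/4, 14, 11, 13/3)
obs 12: x=2 → posterior Dirichlet(13/4, 14, 12, 13/3)
obs 13: x=2 → posterior Dirichlet(13/4, 14, 13, 13/3)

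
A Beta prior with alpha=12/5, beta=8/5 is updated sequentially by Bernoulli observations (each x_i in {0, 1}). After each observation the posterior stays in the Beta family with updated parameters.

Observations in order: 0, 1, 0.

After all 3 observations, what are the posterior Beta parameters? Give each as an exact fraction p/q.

obs 1: x=0 → posterior Beta(12/5, 13/5)
obs 2: x=1 → posterior Beta(17/5, 13/5)
obs 3: x=0 → posterior Beta(17/5, 18/5)

alpha=17/5, beta=18/5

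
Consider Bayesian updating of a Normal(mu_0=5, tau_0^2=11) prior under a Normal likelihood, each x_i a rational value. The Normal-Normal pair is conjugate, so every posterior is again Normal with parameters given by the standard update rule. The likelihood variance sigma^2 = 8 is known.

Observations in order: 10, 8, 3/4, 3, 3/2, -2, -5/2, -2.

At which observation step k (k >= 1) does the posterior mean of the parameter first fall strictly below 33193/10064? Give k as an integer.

obs 1: x=10 → posterior Normal(150/19, 88/19)
obs 2: x=8 → posterior Normal(119/15, 44/15)
obs 3: x=3/4 → posterior Normal(985/164, 88/41)
obs 4: x=3 → posterior Normal(1117/208, 22/13)
obs 5: x=3/2 → posterior Normal(169/36, 88/63)
obs 6: x=-2 → posterior Normal(1095/296, 44/37)
obs 7: x=-5/2 → posterior Normal(197/68, 88/85)
obs 8: x=-2 → posterior Normal(299/128, 11/12)

k = 7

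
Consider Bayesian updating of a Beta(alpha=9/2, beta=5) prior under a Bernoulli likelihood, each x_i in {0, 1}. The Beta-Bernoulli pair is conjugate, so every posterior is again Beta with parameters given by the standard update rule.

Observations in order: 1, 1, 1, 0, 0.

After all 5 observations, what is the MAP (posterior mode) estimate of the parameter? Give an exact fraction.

obs 1: x=1 → posterior Beta(11/2, 5)
obs 2: x=1 → posterior Beta(13/2, 5)
obs 3: x=1 → posterior Beta(15/2, 5)
obs 4: x=0 → posterior Beta(15/2, 6)
obs 5: x=0 → posterior Beta(15/2, 7)

13/25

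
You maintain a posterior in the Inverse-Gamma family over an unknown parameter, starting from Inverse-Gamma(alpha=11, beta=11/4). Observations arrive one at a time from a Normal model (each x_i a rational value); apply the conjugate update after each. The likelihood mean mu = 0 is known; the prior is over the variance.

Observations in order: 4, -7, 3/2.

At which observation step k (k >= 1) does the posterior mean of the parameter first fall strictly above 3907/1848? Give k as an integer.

k = 2

obs 1: x=4 → posterior Inverse-Gamma(23/2, 43/4)
obs 2: x=-7 → posterior Inverse-Gamma(12, 141/4)
obs 3: x=3/2 → posterior Inverse-Gamma(25/2, 291/8)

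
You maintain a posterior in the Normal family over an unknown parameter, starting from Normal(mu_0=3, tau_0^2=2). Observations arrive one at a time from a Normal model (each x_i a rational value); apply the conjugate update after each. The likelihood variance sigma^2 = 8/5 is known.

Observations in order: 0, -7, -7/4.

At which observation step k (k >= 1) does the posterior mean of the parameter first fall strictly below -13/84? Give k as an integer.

obs 1: x=0 → posterior Normal(4/3, 8/9)
obs 2: x=-7 → posterior Normal(-23/14, 4/7)
obs 3: x=-7/4 → posterior Normal(-127/76, 8/19)

k = 2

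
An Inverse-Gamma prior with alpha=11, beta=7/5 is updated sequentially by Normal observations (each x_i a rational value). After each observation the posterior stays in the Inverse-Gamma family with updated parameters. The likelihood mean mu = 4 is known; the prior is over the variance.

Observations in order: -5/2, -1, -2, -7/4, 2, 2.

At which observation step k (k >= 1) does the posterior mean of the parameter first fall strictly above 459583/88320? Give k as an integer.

k = 4

obs 1: x=-5/2 → posterior Inverse-Gamma(23/2, 901/40)
obs 2: x=-1 → posterior Inverse-Gamma(12, 1401/40)
obs 3: x=-2 → posterior Inverse-Gamma(25/2, 2121/40)
obs 4: x=-7/4 → posterior Inverse-Gamma(13, 11129/160)
obs 5: x=2 → posterior Inverse-Gamma(27/2, 11449/160)
obs 6: x=2 → posterior Inverse-Gamma(14, 11769/160)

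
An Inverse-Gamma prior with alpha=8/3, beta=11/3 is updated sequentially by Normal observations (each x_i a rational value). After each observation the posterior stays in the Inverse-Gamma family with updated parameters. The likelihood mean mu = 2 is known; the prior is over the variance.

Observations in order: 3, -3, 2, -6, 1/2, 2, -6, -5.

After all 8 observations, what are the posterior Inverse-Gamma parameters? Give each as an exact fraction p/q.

alpha=20/3, beta=2551/24

obs 1: x=3 → posterior Inverse-Gamma(19/6, 25/6)
obs 2: x=-3 → posterior Inverse-Gamma(11/3, 50/3)
obs 3: x=2 → posterior Inverse-Gamma(25/6, 50/3)
obs 4: x=-6 → posterior Inverse-Gamma(14/3, 146/3)
obs 5: x=1/2 → posterior Inverse-Gamma(31/6, 1195/24)
obs 6: x=2 → posterior Inverse-Gamma(17/3, 1195/24)
obs 7: x=-6 → posterior Inverse-Gamma(37/6, 1963/24)
obs 8: x=-5 → posterior Inverse-Gamma(20/3, 2551/24)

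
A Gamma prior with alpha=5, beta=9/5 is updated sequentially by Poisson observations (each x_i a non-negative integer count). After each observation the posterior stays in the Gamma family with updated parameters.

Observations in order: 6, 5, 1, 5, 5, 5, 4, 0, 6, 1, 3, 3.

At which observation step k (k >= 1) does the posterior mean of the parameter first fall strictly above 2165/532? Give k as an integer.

k = 2

obs 1: x=6 → posterior Gamma(11, 14/5)
obs 2: x=5 → posterior Gamma(16, 19/5)
obs 3: x=1 → posterior Gamma(17, 24/5)
obs 4: x=5 → posterior Gamma(22, 29/5)
obs 5: x=5 → posterior Gamma(27, 34/5)
obs 6: x=5 → posterior Gamma(32, 39/5)
obs 7: x=4 → posterior Gamma(36, 44/5)
obs 8: x=0 → posterior Gamma(36, 49/5)
obs 9: x=6 → posterior Gamma(42, 54/5)
obs 10: x=1 → posterior Gamma(43, 59/5)
obs 11: x=3 → posterior Gamma(46, 64/5)
obs 12: x=3 → posterior Gamma(49, 69/5)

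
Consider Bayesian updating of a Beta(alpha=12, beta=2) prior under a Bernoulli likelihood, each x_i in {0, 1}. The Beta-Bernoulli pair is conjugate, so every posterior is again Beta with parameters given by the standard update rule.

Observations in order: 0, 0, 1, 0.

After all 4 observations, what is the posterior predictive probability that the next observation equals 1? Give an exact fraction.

obs 1: x=0 → posterior Beta(12, 3)
obs 2: x=0 → posterior Beta(12, 4)
obs 3: x=1 → posterior Beta(13, 4)
obs 4: x=0 → posterior Beta(13, 5)

13/18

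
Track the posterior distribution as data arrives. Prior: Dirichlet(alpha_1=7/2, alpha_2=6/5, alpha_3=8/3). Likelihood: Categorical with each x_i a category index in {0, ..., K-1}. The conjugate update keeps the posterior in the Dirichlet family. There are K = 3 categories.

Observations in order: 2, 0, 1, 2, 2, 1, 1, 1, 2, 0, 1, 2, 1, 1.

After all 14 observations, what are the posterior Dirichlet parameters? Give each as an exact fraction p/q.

obs 1: x=2 → posterior Dirichlet(7/2, 6/5, 11/3)
obs 2: x=0 → posterior Dirichlet(9/2, 6/5, 11/3)
obs 3: x=1 → posterior Dirichlet(9/2, 11/5, 11/3)
obs 4: x=2 → posterior Dirichlet(9/2, 11/5, 14/3)
obs 5: x=2 → posterior Dirichlet(9/2, 11/5, 17/3)
obs 6: x=1 → posterior Dirichlet(9/2, 16/5, 17/3)
obs 7: x=1 → posterior Dirichlet(9/2, 21/5, 17/3)
obs 8: x=1 → posterior Dirichlet(9/2, 26/5, 17/3)
obs 9: x=2 → posterior Dirichlet(9/2, 26/5, 20/3)
obs 10: x=0 → posterior Dirichlet(11/2, 26/5, 20/3)
obs 11: x=1 → posterior Dirichlet(11/2, 31/5, 20/3)
obs 12: x=2 → posterior Dirichlet(11/2, 31/5, 23/3)
obs 13: x=1 → posterior Dirichlet(11/2, 36/5, 23/3)
obs 14: x=1 → posterior Dirichlet(11/2, 41/5, 23/3)

alpha_1=11/2, alpha_2=41/5, alpha_3=23/3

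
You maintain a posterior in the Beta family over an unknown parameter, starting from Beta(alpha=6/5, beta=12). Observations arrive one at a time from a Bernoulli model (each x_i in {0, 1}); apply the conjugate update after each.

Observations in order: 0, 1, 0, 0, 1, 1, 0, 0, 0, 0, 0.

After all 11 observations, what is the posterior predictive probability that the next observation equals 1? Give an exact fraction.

obs 1: x=0 → posterior Beta(6/5, 13)
obs 2: x=1 → posterior Beta(11/5, 13)
obs 3: x=0 → posterior Beta(11/5, 14)
obs 4: x=0 → posterior Beta(11/5, 15)
obs 5: x=1 → posterior Beta(16/5, 15)
obs 6: x=1 → posterior Beta(21/5, 15)
obs 7: x=0 → posterior Beta(21/5, 16)
obs 8: x=0 → posterior Beta(21/5, 17)
obs 9: x=0 → posterior Beta(21/5, 18)
obs 10: x=0 → posterior Beta(21/5, 19)
obs 11: x=0 → posterior Beta(21/5, 20)

21/121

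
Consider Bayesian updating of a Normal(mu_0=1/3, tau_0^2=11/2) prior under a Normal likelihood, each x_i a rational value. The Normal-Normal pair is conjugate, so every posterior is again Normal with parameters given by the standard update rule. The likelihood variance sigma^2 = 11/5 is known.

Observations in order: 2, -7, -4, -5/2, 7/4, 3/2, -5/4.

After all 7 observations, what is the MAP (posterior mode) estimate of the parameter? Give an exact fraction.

-281/222

obs 1: x=2 → posterior Normal(32/21, 11/7)
obs 2: x=-7 → posterior Normal(-73/36, 11/12)
obs 3: x=-4 → posterior Normal(-133/51, 11/17)
obs 4: x=-5/2 → posterior Normal(-31/12, 1/2)
obs 5: x=7/4 → posterior Normal(-577/324, 11/27)
obs 6: x=3/2 → posterior Normal(-487/384, 11/32)
obs 7: x=-5/4 → posterior Normal(-281/222, 11/37)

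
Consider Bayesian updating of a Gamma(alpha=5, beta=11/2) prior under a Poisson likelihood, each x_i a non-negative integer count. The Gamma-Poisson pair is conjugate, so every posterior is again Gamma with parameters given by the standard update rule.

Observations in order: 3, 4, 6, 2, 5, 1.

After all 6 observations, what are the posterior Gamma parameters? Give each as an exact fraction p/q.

obs 1: x=3 → posterior Gamma(8, 13/2)
obs 2: x=4 → posterior Gamma(12, 15/2)
obs 3: x=6 → posterior Gamma(18, 17/2)
obs 4: x=2 → posterior Gamma(20, 19/2)
obs 5: x=5 → posterior Gamma(25, 21/2)
obs 6: x=1 → posterior Gamma(26, 23/2)

alpha=26, beta=23/2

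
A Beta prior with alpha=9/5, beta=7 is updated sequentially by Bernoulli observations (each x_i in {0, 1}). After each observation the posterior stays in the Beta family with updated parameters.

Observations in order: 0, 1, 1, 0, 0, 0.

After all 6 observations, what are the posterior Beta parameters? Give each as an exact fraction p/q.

obs 1: x=0 → posterior Beta(9/5, 8)
obs 2: x=1 → posterior Beta(14/5, 8)
obs 3: x=1 → posterior Beta(19/5, 8)
obs 4: x=0 → posterior Beta(19/5, 9)
obs 5: x=0 → posterior Beta(19/5, 10)
obs 6: x=0 → posterior Beta(19/5, 11)

alpha=19/5, beta=11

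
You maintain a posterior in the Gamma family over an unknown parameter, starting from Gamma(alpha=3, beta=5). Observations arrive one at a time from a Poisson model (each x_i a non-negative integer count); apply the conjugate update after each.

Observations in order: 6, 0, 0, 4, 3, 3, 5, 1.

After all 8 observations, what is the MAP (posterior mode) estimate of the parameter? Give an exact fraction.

24/13

obs 1: x=6 → posterior Gamma(9, 6)
obs 2: x=0 → posterior Gamma(9, 7)
obs 3: x=0 → posterior Gamma(9, 8)
obs 4: x=4 → posterior Gamma(13, 9)
obs 5: x=3 → posterior Gamma(16, 10)
obs 6: x=3 → posterior Gamma(19, 11)
obs 7: x=5 → posterior Gamma(24, 12)
obs 8: x=1 → posterior Gamma(25, 13)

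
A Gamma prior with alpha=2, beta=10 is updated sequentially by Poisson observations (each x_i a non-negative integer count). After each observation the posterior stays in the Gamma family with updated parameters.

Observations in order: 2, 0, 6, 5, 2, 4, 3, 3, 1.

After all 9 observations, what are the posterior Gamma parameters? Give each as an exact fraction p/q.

obs 1: x=2 → posterior Gamma(4, 11)
obs 2: x=0 → posterior Gamma(4, 12)
obs 3: x=6 → posterior Gamma(10, 13)
obs 4: x=5 → posterior Gamma(15, 14)
obs 5: x=2 → posterior Gamma(17, 15)
obs 6: x=4 → posterior Gamma(21, 16)
obs 7: x=3 → posterior Gamma(24, 17)
obs 8: x=3 → posterior Gamma(27, 18)
obs 9: x=1 → posterior Gamma(28, 19)

alpha=28, beta=19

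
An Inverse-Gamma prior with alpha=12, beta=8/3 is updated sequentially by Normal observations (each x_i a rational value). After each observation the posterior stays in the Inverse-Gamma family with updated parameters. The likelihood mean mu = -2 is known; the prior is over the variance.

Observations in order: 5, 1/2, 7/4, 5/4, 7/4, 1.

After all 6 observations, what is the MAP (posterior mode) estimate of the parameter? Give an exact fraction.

obs 1: x=5 → posterior Inverse-Gamma(25/2, 163/6)
obs 2: x=1/2 → posterior Inverse-Gamma(13, 727/24)
obs 3: x=7/4 → posterior Inverse-Gamma(27/2, 3583/96)
obs 4: x=5/4 → posterior Inverse-Gamma(14, 2045/48)
obs 5: x=7/4 → posterior Inverse-Gamma(29/2, 4765/96)
obs 6: x=1 → posterior Inverse-Gamma(15, 5197/96)

5197/1536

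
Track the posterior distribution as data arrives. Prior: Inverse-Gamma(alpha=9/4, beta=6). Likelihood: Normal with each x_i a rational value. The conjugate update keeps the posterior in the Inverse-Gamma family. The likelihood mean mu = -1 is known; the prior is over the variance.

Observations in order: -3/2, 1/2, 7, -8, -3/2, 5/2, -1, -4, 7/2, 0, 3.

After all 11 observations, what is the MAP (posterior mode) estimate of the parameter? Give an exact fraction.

obs 1: x=-3/2 → posterior Inverse-Gamma(11/4, 49/8)
obs 2: x=1/2 → posterior Inverse-Gamma(13/4, 29/4)
obs 3: x=7 → posterior Inverse-Gamma(15/4, 157/4)
obs 4: x=-8 → posterior Inverse-Gamma(17/4, 255/4)
obs 5: x=-3/2 → posterior Inverse-Gamma(19/4, 511/8)
obs 6: x=5/2 → posterior Inverse-Gamma(21/4, 70)
obs 7: x=-1 → posterior Inverse-Gamma(23/4, 70)
obs 8: x=-4 → posterior Inverse-Gamma(25/4, 149/2)
obs 9: x=7/2 → posterior Inverse-Gamma(27/4, 677/8)
obs 10: x=0 → posterior Inverse-Gamma(29/4, 681/8)
obs 11: x=3 → posterior Inverse-Gamma(31/4, 745/8)

149/14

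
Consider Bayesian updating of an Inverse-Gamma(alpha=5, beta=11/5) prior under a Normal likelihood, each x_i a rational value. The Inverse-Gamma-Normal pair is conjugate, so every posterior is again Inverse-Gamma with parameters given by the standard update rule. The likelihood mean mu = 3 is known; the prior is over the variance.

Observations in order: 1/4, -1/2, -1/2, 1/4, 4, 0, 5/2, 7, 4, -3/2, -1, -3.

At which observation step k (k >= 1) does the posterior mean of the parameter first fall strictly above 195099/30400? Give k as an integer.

obs 1: x=1/4 → posterior Inverse-Gamma(11/2, 957/160)
obs 2: x=-1/2 → posterior Inverse-Gamma(6, 1937/160)
obs 3: x=-1/2 → posterior Inverse-Gamma(13/2, 2917/160)
obs 4: x=1/4 → posterior Inverse-Gamma(7, 1761/80)
obs 5: x=4 → posterior Inverse-Gamma(15/2, 1801/80)
obs 6: x=0 → posterior Inverse-Gamma(8, 2161/80)
obs 7: x=5/2 → posterior Inverse-Gamma(17/2, 2171/80)
obs 8: x=7 → posterior Inverse-Gamma(9, 2811/80)
obs 9: x=4 → posterior Inverse-Gamma(19/2, 2851/80)
obs 10: x=-3/2 → posterior Inverse-Gamma(10, 3661/80)
obs 11: x=-1 → posterior Inverse-Gamma(21/2, 4301/80)
obs 12: x=-3 → posterior Inverse-Gamma(11, 5741/80)

k = 12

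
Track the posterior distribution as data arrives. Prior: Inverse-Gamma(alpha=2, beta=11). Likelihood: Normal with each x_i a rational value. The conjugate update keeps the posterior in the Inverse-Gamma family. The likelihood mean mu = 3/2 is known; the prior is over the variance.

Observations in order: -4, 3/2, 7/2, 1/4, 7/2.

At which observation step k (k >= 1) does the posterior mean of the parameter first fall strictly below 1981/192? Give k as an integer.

obs 1: x=-4 → posterior Inverse-Gamma(5/2, 209/8)
obs 2: x=3/2 → posterior Inverse-Gamma(3, 209/8)
obs 3: x=7/2 → posterior Inverse-Gamma(7/2, 225/8)
obs 4: x=1/4 → posterior Inverse-Gamma(4, 925/32)
obs 5: x=7/2 → posterior Inverse-Gamma(9/2, 989/32)

k = 4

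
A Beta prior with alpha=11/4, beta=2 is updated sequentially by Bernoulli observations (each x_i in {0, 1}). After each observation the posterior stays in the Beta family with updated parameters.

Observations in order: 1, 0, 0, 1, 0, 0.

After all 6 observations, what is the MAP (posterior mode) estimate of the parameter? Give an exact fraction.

obs 1: x=1 → posterior Beta(15/4, 2)
obs 2: x=0 → posterior Beta(15/4, 3)
obs 3: x=0 → posterior Beta(15/4, 4)
obs 4: x=1 → posterior Beta(19/4, 4)
obs 5: x=0 → posterior Beta(19/4, 5)
obs 6: x=0 → posterior Beta(19/4, 6)

3/7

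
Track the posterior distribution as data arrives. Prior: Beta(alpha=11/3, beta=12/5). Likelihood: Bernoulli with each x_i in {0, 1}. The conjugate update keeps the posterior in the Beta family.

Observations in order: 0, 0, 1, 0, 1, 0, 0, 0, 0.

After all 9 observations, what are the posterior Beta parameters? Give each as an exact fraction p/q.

alpha=17/3, beta=47/5

obs 1: x=0 → posterior Beta(11/3, 17/5)
obs 2: x=0 → posterior Beta(11/3, 22/5)
obs 3: x=1 → posterior Beta(14/3, 22/5)
obs 4: x=0 → posterior Beta(14/3, 27/5)
obs 5: x=1 → posterior Beta(17/3, 27/5)
obs 6: x=0 → posterior Beta(17/3, 32/5)
obs 7: x=0 → posterior Beta(17/3, 37/5)
obs 8: x=0 → posterior Beta(17/3, 42/5)
obs 9: x=0 → posterior Beta(17/3, 47/5)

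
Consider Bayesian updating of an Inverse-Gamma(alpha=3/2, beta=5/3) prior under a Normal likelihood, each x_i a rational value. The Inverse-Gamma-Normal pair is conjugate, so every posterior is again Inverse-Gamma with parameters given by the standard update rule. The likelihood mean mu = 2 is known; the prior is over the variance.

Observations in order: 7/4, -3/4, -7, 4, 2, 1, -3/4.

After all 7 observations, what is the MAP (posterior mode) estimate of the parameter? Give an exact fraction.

5017/576

obs 1: x=7/4 → posterior Inverse-Gamma(2, 163/96)
obs 2: x=-3/4 → posterior Inverse-Gamma(5/2, 263/48)
obs 3: x=-7 → posterior Inverse-Gamma(3, 2207/48)
obs 4: x=4 → posterior Inverse-Gamma(7/2, 2303/48)
obs 5: x=2 → posterior Inverse-Gamma(4, 2303/48)
obs 6: x=1 → posterior Inverse-Gamma(9/2, 2327/48)
obs 7: x=-3/4 → posterior Inverse-Gamma(5, 5017/96)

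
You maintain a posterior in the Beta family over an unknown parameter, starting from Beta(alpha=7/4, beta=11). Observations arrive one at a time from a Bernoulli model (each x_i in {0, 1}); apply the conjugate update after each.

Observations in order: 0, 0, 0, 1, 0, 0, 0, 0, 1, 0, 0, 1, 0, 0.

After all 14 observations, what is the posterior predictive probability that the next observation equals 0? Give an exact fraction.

88/107

obs 1: x=0 → posterior Beta(7/4, 12)
obs 2: x=0 → posterior Beta(7/4, 13)
obs 3: x=0 → posterior Beta(7/4, 14)
obs 4: x=1 → posterior Beta(11/4, 14)
obs 5: x=0 → posterior Beta(11/4, 15)
obs 6: x=0 → posterior Beta(11/4, 16)
obs 7: x=0 → posterior Beta(11/4, 17)
obs 8: x=0 → posterior Beta(11/4, 18)
obs 9: x=1 → posterior Beta(15/4, 18)
obs 10: x=0 → posterior Beta(15/4, 19)
obs 11: x=0 → posterior Beta(15/4, 20)
obs 12: x=1 → posterior Beta(19/4, 20)
obs 13: x=0 → posterior Beta(19/4, 21)
obs 14: x=0 → posterior Beta(19/4, 22)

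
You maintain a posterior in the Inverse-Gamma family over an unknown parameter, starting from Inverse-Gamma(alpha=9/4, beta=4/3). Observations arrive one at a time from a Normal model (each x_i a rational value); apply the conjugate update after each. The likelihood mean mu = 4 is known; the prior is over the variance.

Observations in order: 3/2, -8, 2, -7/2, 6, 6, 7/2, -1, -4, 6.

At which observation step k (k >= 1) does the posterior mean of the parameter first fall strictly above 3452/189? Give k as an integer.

obs 1: x=3/2 → posterior Inverse-Gamma(11/4, 107/24)
obs 2: x=-8 → posterior Inverse-Gamma(13/4, 1835/24)
obs 3: x=2 → posterior Inverse-Gamma(15/4, 1883/24)
obs 4: x=-7/2 → posterior Inverse-Gamma(17/4, 1279/12)
obs 5: x=6 → posterior Inverse-Gamma(19/4, 1303/12)
obs 6: x=6 → posterior Inverse-Gamma(21/4, 1327/12)
obs 7: x=7/2 → posterior Inverse-Gamma(23/4, 2657/24)
obs 8: x=-1 → posterior Inverse-Gamma(25/4, 2957/24)
obs 9: x=-4 → posterior Inverse-Gamma(27/4, 3725/24)
obs 10: x=6 → posterior Inverse-Gamma(29/4, 3773/24)

k = 2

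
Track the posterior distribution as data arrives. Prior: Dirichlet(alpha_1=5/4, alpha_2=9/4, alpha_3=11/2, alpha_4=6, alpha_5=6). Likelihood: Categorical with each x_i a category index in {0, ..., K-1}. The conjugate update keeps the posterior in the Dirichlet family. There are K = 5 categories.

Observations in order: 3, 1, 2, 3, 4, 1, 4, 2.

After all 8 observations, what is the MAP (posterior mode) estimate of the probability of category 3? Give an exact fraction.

obs 1: x=3 → posterior Dirichlet(5/4, 9/4, 11/2, 7, 6)
obs 2: x=1 → posterior Dirichlet(5/4, 13/4, 11/2, 7, 6)
obs 3: x=2 → posterior Dirichlet(5/4, 13/4, 13/2, 7, 6)
obs 4: x=3 → posterior Dirichlet(5/4, 13/4, 13/2, 8, 6)
obs 5: x=4 → posterior Dirichlet(5/4, 13/4, 13/2, 8, 7)
obs 6: x=1 → posterior Dirichlet(5/4, 17/4, 13/2, 8, 7)
obs 7: x=4 → posterior Dirichlet(5/4, 17/4, 13/2, 8, 8)
obs 8: x=2 → posterior Dirichlet(5/4, 17/4, 15/2, 8, 8)

7/24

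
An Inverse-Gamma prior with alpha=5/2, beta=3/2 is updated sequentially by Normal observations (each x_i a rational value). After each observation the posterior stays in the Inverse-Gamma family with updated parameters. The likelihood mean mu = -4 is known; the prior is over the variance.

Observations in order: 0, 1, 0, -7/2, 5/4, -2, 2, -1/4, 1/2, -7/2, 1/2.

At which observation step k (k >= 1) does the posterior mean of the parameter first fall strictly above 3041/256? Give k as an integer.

obs 1: x=0 → posterior Inverse-Gamma(3, 19/2)
obs 2: x=1 → posterior Inverse-Gamma(7/2, 22)
obs 3: x=0 → posterior Inverse-Gamma(4, 30)
obs 4: x=-7/2 → posterior Inverse-Gamma(9/2, 241/8)
obs 5: x=5/4 → posterior Inverse-Gamma(5, 1405/32)
obs 6: x=-2 → posterior Inverse-Gamma(11/2, 1469/32)
obs 7: x=2 → posterior Inverse-Gamma(6, 2045/32)
obs 8: x=-1/4 → posterior Inverse-Gamma(13/2, 1135/16)
obs 9: x=1/2 → posterior Inverse-Gamma(7, 1297/16)
obs 10: x=-7/2 → posterior Inverse-Gamma(15/2, 1299/16)
obs 11: x=1/2 → posterior Inverse-Gamma(8, 1461/16)

k = 7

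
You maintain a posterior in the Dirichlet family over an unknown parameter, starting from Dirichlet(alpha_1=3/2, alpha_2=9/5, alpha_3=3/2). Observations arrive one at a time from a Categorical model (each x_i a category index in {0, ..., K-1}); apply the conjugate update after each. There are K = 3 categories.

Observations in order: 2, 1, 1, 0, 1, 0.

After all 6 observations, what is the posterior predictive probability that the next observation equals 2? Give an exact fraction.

25/108

obs 1: x=2 → posterior Dirichlet(3/2, 9/5, 5/2)
obs 2: x=1 → posterior Dirichlet(3/2, 14/5, 5/2)
obs 3: x=1 → posterior Dirichlet(3/2, 19/5, 5/2)
obs 4: x=0 → posterior Dirichlet(5/2, 19/5, 5/2)
obs 5: x=1 → posterior Dirichlet(5/2, 24/5, 5/2)
obs 6: x=0 → posterior Dirichlet(7/2, 24/5, 5/2)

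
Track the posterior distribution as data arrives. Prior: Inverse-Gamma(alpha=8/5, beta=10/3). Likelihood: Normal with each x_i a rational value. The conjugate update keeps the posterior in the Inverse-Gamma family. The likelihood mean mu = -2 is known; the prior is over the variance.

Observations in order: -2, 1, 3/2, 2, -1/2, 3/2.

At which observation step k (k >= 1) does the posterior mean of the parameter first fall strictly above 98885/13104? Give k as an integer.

k = 4

obs 1: x=-2 → posterior Inverse-Gamma(21/10, 10/3)
obs 2: x=1 → posterior Inverse-Gamma(13/5, 47/6)
obs 3: x=3/2 → posterior Inverse-Gamma(31/10, 335/24)
obs 4: x=2 → posterior Inverse-Gamma(18/5, 527/24)
obs 5: x=-1/2 → posterior Inverse-Gamma(41/10, 277/12)
obs 6: x=3/2 → posterior Inverse-Gamma(23/5, 701/24)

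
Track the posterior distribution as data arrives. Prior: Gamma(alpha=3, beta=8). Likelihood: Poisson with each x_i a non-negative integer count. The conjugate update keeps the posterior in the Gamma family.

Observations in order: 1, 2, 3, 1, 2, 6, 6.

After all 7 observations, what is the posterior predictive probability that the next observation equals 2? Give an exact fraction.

1262558414702117443084716796875/5070602400912917605986812821504

obs 1: x=1 → posterior Gamma(4, 9)
obs 2: x=2 → posterior Gamma(6, 10)
obs 3: x=3 → posterior Gamma(9, 11)
obs 4: x=1 → posterior Gamma(10, 12)
obs 5: x=2 → posterior Gamma(12, 13)
obs 6: x=6 → posterior Gamma(18, 14)
obs 7: x=6 → posterior Gamma(24, 15)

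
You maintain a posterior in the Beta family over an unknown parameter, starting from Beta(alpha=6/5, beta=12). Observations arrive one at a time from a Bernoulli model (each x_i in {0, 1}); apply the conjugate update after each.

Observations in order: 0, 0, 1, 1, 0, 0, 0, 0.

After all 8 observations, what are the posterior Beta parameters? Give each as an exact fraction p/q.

obs 1: x=0 → posterior Beta(6/5, 13)
obs 2: x=0 → posterior Beta(6/5, 14)
obs 3: x=1 → posterior Beta(11/5, 14)
obs 4: x=1 → posterior Beta(16/5, 14)
obs 5: x=0 → posterior Beta(16/5, 15)
obs 6: x=0 → posterior Beta(16/5, 16)
obs 7: x=0 → posterior Beta(16/5, 17)
obs 8: x=0 → posterior Beta(16/5, 18)

alpha=16/5, beta=18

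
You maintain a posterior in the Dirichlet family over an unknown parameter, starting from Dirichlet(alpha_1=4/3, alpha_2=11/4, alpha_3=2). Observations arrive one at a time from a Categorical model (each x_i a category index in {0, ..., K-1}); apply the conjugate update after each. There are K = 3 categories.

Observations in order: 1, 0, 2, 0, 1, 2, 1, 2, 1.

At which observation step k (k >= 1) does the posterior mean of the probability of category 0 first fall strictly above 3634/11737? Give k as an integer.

obs 1: x=1 → posterior Dirichlet(4/3, 15/4, 2)
obs 2: x=0 → posterior Dirichlet(7/3, 15/4, 2)
obs 3: x=2 → posterior Dirichlet(7/3, 15/4, 3)
obs 4: x=0 → posterior Dirichlet(10/3, 15/4, 3)
obs 5: x=1 → posterior Dirichlet(10/3, 19/4, 3)
obs 6: x=2 → posterior Dirichlet(10/3, 19/4, 4)
obs 7: x=1 → posterior Dirichlet(10/3, 23/4, 4)
obs 8: x=2 → posterior Dirichlet(10/3, 23/4, 5)
obs 9: x=1 → posterior Dirichlet(10/3, 27/4, 5)

k = 4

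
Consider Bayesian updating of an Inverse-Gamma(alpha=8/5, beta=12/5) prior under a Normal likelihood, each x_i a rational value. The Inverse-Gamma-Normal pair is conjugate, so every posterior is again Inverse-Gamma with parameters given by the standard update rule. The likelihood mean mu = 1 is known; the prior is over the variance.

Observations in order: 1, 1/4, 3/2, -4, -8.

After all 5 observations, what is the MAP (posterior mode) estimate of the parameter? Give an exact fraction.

obs 1: x=1 → posterior Inverse-Gamma(21/10, 12/5)
obs 2: x=1/4 → posterior Inverse-Gamma(13/5, 429/160)
obs 3: x=3/2 → posterior Inverse-Gamma(31/10, 449/160)
obs 4: x=-4 → posterior Inverse-Gamma(18/5, 2449/160)
obs 5: x=-8 → posterior Inverse-Gamma(41/10, 8929/160)

8929/816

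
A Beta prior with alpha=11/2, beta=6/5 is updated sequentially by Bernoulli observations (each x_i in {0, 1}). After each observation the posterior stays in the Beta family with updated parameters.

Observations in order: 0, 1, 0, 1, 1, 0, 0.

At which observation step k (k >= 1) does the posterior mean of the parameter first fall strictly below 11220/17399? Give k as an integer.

k = 7

obs 1: x=0 → posterior Beta(11/2, 11/5)
obs 2: x=1 → posterior Beta(13/2, 11/5)
obs 3: x=0 → posterior Beta(13/2, 16/5)
obs 4: x=1 → posterior Beta(15/2, 16/5)
obs 5: x=1 → posterior Beta(17/2, 16/5)
obs 6: x=0 → posterior Beta(17/2, 21/5)
obs 7: x=0 → posterior Beta(17/2, 26/5)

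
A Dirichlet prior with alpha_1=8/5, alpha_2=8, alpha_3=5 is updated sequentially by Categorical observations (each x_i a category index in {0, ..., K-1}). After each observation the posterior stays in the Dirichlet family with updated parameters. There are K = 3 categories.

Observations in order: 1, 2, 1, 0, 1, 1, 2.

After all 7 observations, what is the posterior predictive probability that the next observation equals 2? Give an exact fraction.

obs 1: x=1 → posterior Dirichlet(8/5, 9, 5)
obs 2: x=2 → posterior Dirichlet(8/5, 9, 6)
obs 3: x=1 → posterior Dirichlet(8/5, 10, 6)
obs 4: x=0 → posterior Dirichlet(13/5, 10, 6)
obs 5: x=1 → posterior Dirichlet(13/5, 11, 6)
obs 6: x=1 → posterior Dirichlet(13/5, 12, 6)
obs 7: x=2 → posterior Dirichlet(13/5, 12, 7)

35/108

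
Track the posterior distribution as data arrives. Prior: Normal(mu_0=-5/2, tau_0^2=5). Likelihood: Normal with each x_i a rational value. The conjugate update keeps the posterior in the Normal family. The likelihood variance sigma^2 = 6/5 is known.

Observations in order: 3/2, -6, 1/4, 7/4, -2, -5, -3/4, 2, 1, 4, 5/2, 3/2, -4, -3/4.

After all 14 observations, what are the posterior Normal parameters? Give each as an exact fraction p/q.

obs 1: x=3/2 → posterior Normal(45/62, 30/31)
obs 2: x=-6 → posterior Normal(-255/112, 15/28)
obs 3: x=1/4 → posterior Normal(-485/324, 10/27)
obs 4: x=7/4 → posterior Normal(-155/212, 15/53)
obs 5: x=-2 → posterior Normal(-255/262, 30/131)
obs 6: x=-5 → posterior Normal(-505/312, 5/26)
obs 7: x=-3/4 → posterior Normal(-1085/724, 30/181)
obs 8: x=2 → posterior Normal(-885/824, 15/103)
obs 9: x=1 → posterior Normal(-785/924, 10/77)
obs 10: x=4 → posterior Normal(-385/1024, 15/128)
obs 11: x=5/2 → posterior Normal(-135/1124, 30/281)
obs 12: x=3/2 → posterior Normal(5/408, 5/51)
obs 13: x=-4 → posterior Normal(-385/1324, 30/331)
obs 14: x=-3/4 → posterior Normal(-115/356, 15/178)

mu_0=-115/356, tau_0^2=15/178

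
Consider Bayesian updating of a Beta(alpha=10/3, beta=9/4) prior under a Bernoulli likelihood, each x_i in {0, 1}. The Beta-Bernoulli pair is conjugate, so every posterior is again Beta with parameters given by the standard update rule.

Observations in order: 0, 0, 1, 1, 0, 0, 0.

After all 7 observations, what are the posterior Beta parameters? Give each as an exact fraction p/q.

alpha=16/3, beta=29/4

obs 1: x=0 → posterior Beta(10/3, 13/4)
obs 2: x=0 → posterior Beta(10/3, 17/4)
obs 3: x=1 → posterior Beta(13/3, 17/4)
obs 4: x=1 → posterior Beta(16/3, 17/4)
obs 5: x=0 → posterior Beta(16/3, 21/4)
obs 6: x=0 → posterior Beta(16/3, 25/4)
obs 7: x=0 → posterior Beta(16/3, 29/4)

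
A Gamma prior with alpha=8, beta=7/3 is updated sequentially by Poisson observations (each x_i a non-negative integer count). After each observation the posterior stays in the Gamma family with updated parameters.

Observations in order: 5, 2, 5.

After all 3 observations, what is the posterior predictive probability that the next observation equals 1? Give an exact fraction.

obs 1: x=5 → posterior Gamma(13, 10/3)
obs 2: x=2 → posterior Gamma(15, 13/3)
obs 3: x=5 → posterior Gamma(20, 16/3)

72535549176877750482370560/714209495693373205673756419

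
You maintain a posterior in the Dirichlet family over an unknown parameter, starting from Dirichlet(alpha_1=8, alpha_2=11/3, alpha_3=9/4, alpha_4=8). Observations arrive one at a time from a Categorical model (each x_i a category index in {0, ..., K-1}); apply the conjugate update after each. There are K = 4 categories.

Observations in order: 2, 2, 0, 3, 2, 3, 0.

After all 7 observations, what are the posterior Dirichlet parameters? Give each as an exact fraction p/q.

obs 1: x=2 → posterior Dirichlet(8, 11/3, 13/4, 8)
obs 2: x=2 → posterior Dirichlet(8, 11/3, 17/4, 8)
obs 3: x=0 → posterior Dirichlet(9, 11/3, 17/4, 8)
obs 4: x=3 → posterior Dirichlet(9, 11/3, 17/4, 9)
obs 5: x=2 → posterior Dirichlet(9, 11/3, 21/4, 9)
obs 6: x=3 → posterior Dirichlet(9, 11/3, 21/4, 10)
obs 7: x=0 → posterior Dirichlet(10, 11/3, 21/4, 10)

alpha_1=10, alpha_2=11/3, alpha_3=21/4, alpha_4=10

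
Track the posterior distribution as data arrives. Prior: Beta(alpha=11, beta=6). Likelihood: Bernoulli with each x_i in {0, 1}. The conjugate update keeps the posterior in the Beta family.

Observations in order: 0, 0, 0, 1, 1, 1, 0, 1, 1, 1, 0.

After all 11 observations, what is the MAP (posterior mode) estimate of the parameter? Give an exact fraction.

8/13

obs 1: x=0 → posterior Beta(11, 7)
obs 2: x=0 → posterior Beta(11, 8)
obs 3: x=0 → posterior Beta(11, 9)
obs 4: x=1 → posterior Beta(12, 9)
obs 5: x=1 → posterior Beta(13, 9)
obs 6: x=1 → posterior Beta(14, 9)
obs 7: x=0 → posterior Beta(14, 10)
obs 8: x=1 → posterior Beta(15, 10)
obs 9: x=1 → posterior Beta(16, 10)
obs 10: x=1 → posterior Beta(17, 10)
obs 11: x=0 → posterior Beta(17, 11)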